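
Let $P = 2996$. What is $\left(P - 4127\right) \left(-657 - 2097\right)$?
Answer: $3114774$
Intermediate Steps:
$\left(P - 4127\right) \left(-657 - 2097\right) = \left(2996 - 4127\right) \left(-657 - 2097\right) = \left(-1131\right) \left(-2754\right) = 3114774$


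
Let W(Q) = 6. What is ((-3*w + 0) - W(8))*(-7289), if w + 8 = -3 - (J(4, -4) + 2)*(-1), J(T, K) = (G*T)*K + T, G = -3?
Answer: 984015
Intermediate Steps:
J(T, K) = T - 3*K*T (J(T, K) = (-3*T)*K + T = -3*K*T + T = T - 3*K*T)
w = 43 (w = -8 + (-3 - (4*(1 - 3*(-4)) + 2)*(-1)) = -8 + (-3 - (4*(1 + 12) + 2)*(-1)) = -8 + (-3 - (4*13 + 2)*(-1)) = -8 + (-3 - (52 + 2)*(-1)) = -8 + (-3 - 54*(-1)) = -8 + (-3 - 1*(-54)) = -8 + (-3 + 54) = -8 + 51 = 43)
((-3*w + 0) - W(8))*(-7289) = ((-3*43 + 0) - 1*6)*(-7289) = ((-129 + 0) - 6)*(-7289) = (-129 - 6)*(-7289) = -135*(-7289) = 984015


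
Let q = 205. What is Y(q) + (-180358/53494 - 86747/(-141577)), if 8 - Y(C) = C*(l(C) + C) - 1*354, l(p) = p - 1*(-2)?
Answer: -318469391128136/3786760019 ≈ -84101.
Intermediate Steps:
l(p) = 2 + p (l(p) = p + 2 = 2 + p)
Y(C) = 362 - C*(2 + 2*C) (Y(C) = 8 - (C*((2 + C) + C) - 1*354) = 8 - (C*(2 + 2*C) - 354) = 8 - (-354 + C*(2 + 2*C)) = 8 + (354 - C*(2 + 2*C)) = 362 - C*(2 + 2*C))
Y(q) + (-180358/53494 - 86747/(-141577)) = (362 - 2*205 - 2*205**2) + (-180358/53494 - 86747/(-141577)) = (362 - 410 - 2*42025) + (-180358*1/53494 - 86747*(-1/141577)) = (362 - 410 - 84050) + (-90179/26747 + 86747/141577) = -84098 - 10447050274/3786760019 = -318469391128136/3786760019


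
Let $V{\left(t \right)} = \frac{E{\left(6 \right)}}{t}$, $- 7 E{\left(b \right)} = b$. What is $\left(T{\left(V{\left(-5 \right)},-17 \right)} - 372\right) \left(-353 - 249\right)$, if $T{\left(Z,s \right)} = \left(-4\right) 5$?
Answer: $235984$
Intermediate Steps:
$E{\left(b \right)} = - \frac{b}{7}$
$V{\left(t \right)} = - \frac{6}{7 t}$ ($V{\left(t \right)} = \frac{\left(- \frac{1}{7}\right) 6}{t} = - \frac{6}{7 t}$)
$T{\left(Z,s \right)} = -20$
$\left(T{\left(V{\left(-5 \right)},-17 \right)} - 372\right) \left(-353 - 249\right) = \left(-20 - 372\right) \left(-353 - 249\right) = \left(-392\right) \left(-602\right) = 235984$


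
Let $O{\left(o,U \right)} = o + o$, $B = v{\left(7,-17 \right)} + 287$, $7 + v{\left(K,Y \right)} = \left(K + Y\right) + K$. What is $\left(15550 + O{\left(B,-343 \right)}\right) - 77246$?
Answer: $-61142$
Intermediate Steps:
$v{\left(K,Y \right)} = -7 + Y + 2 K$ ($v{\left(K,Y \right)} = -7 + \left(\left(K + Y\right) + K\right) = -7 + \left(Y + 2 K\right) = -7 + Y + 2 K$)
$B = 277$ ($B = \left(-7 - 17 + 2 \cdot 7\right) + 287 = \left(-7 - 17 + 14\right) + 287 = -10 + 287 = 277$)
$O{\left(o,U \right)} = 2 o$
$\left(15550 + O{\left(B,-343 \right)}\right) - 77246 = \left(15550 + 2 \cdot 277\right) - 77246 = \left(15550 + 554\right) - 77246 = 16104 - 77246 = -61142$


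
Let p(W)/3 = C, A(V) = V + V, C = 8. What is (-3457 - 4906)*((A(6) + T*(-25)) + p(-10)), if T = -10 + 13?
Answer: 326157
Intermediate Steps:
T = 3
A(V) = 2*V
p(W) = 24 (p(W) = 3*8 = 24)
(-3457 - 4906)*((A(6) + T*(-25)) + p(-10)) = (-3457 - 4906)*((2*6 + 3*(-25)) + 24) = -8363*((12 - 75) + 24) = -8363*(-63 + 24) = -8363*(-39) = 326157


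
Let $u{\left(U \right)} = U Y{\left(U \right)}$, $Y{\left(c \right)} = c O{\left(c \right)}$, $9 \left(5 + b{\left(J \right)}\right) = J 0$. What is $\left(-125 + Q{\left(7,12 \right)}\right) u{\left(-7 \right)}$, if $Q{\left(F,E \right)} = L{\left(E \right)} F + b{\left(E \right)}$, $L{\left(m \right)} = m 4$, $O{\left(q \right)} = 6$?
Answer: $60564$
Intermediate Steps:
$b{\left(J \right)} = -5$ ($b{\left(J \right)} = -5 + \frac{J 0}{9} = -5 + \frac{1}{9} \cdot 0 = -5 + 0 = -5$)
$L{\left(m \right)} = 4 m$
$Y{\left(c \right)} = 6 c$ ($Y{\left(c \right)} = c 6 = 6 c$)
$u{\left(U \right)} = 6 U^{2}$ ($u{\left(U \right)} = U 6 U = 6 U^{2}$)
$Q{\left(F,E \right)} = -5 + 4 E F$ ($Q{\left(F,E \right)} = 4 E F - 5 = -5 + 4 E F$)
$\left(-125 + Q{\left(7,12 \right)}\right) u{\left(-7 \right)} = \left(-125 - \left(5 - 336\right)\right) 6 \left(-7\right)^{2} = \left(-125 + \left(-5 + 336\right)\right) 6 \cdot 49 = \left(-125 + 331\right) 294 = 206 \cdot 294 = 60564$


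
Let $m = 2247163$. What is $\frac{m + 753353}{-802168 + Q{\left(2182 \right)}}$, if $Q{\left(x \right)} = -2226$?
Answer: $- \frac{1500258}{402197} \approx -3.7302$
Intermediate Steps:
$\frac{m + 753353}{-802168 + Q{\left(2182 \right)}} = \frac{2247163 + 753353}{-802168 - 2226} = \frac{3000516}{-804394} = 3000516 \left(- \frac{1}{804394}\right) = - \frac{1500258}{402197}$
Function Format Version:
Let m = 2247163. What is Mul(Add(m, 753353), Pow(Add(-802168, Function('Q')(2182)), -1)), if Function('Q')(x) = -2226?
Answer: Rational(-1500258, 402197) ≈ -3.7302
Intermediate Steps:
Mul(Add(m, 753353), Pow(Add(-802168, Function('Q')(2182)), -1)) = Mul(Add(2247163, 753353), Pow(Add(-802168, -2226), -1)) = Mul(3000516, Pow(-804394, -1)) = Mul(3000516, Rational(-1, 804394)) = Rational(-1500258, 402197)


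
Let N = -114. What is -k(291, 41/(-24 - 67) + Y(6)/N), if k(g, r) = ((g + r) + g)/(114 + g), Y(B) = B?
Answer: -111712/77805 ≈ -1.4358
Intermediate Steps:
k(g, r) = (r + 2*g)/(114 + g)
-k(291, 41/(-24 - 67) + Y(6)/N) = -((41/(-24 - 67) + 6/(-114)) + 2*291)/(114 + 291) = -((41/(-91) + 6*(-1/114)) + 582)/405 = -((41*(-1/91) - 1/19) + 582)/405 = -((-41/91 - 1/19) + 582)/405 = -(-870/1729 + 582)/405 = -1005408/(405*1729) = -1*111712/77805 = -111712/77805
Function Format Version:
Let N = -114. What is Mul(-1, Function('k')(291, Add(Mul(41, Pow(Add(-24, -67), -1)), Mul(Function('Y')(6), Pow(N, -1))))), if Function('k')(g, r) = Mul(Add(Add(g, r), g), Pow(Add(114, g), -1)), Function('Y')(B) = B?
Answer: Rational(-111712, 77805) ≈ -1.4358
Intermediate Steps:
Function('k')(g, r) = Mul(Pow(Add(114, g), -1), Add(r, Mul(2, g))) (Function('k')(g, r) = Mul(Add(r, Mul(2, g)), Pow(Add(114, g), -1)) = Mul(Pow(Add(114, g), -1), Add(r, Mul(2, g))))
Mul(-1, Function('k')(291, Add(Mul(41, Pow(Add(-24, -67), -1)), Mul(Function('Y')(6), Pow(N, -1))))) = Mul(-1, Mul(Pow(Add(114, 291), -1), Add(Add(Mul(41, Pow(Add(-24, -67), -1)), Mul(6, Pow(-114, -1))), Mul(2, 291)))) = Mul(-1, Mul(Pow(405, -1), Add(Add(Mul(41, Pow(-91, -1)), Mul(6, Rational(-1, 114))), 582))) = Mul(-1, Mul(Rational(1, 405), Add(Add(Mul(41, Rational(-1, 91)), Rational(-1, 19)), 582))) = Mul(-1, Mul(Rational(1, 405), Add(Add(Rational(-41, 91), Rational(-1, 19)), 582))) = Mul(-1, Mul(Rational(1, 405), Add(Rational(-870, 1729), 582))) = Mul(-1, Mul(Rational(1, 405), Rational(1005408, 1729))) = Mul(-1, Rational(111712, 77805)) = Rational(-111712, 77805)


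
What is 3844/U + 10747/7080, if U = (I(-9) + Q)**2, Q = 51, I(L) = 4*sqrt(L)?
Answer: 121685141/43907800 - 522784*I/837225 ≈ 2.7714 - 0.62442*I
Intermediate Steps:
U = (51 + 12*I)**2 (U = (4*sqrt(-9) + 51)**2 = (4*(3*I) + 51)**2 = (12*I + 51)**2 = (51 + 12*I)**2 ≈ 2457.0 + 1224.0*I)
3844/U + 10747/7080 = 3844/(2457 + 1224*I) + 10747/7080 = 3844*((2457 - 1224*I)/7535025) + 10747*(1/7080) = 3844*(2457 - 1224*I)/7535025 + 10747/7080 = 10747/7080 + 3844*(2457 - 1224*I)/7535025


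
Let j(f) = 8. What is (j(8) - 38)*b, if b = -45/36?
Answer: 75/2 ≈ 37.500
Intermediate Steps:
b = -5/4 (b = -45*1/36 = -5/4 ≈ -1.2500)
(j(8) - 38)*b = (8 - 38)*(-5/4) = -30*(-5/4) = 75/2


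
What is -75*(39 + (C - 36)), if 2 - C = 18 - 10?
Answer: 225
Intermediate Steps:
C = -6 (C = 2 - (18 - 10) = 2 - 1*8 = 2 - 8 = -6)
-75*(39 + (C - 36)) = -75*(39 + (-6 - 36)) = -75*(39 - 42) = -75*(-3) = 225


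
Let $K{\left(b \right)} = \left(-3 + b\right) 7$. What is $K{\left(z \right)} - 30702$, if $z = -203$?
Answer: $-32144$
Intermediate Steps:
$K{\left(b \right)} = -21 + 7 b$
$K{\left(z \right)} - 30702 = \left(-21 + 7 \left(-203\right)\right) - 30702 = \left(-21 - 1421\right) - 30702 = -1442 - 30702 = -32144$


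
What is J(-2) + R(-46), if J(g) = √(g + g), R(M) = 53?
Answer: 53 + 2*I ≈ 53.0 + 2.0*I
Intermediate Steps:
J(g) = √2*√g (J(g) = √(2*g) = √2*√g)
J(-2) + R(-46) = √2*√(-2) + 53 = √2*(I*√2) + 53 = 2*I + 53 = 53 + 2*I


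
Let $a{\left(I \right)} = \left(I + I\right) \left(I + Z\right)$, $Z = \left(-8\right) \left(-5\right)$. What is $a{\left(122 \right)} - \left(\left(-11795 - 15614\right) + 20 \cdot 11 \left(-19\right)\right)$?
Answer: $71117$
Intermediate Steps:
$Z = 40$
$a{\left(I \right)} = 2 I \left(40 + I\right)$ ($a{\left(I \right)} = \left(I + I\right) \left(I + 40\right) = 2 I \left(40 + I\right)$)
$a{\left(122 \right)} - \left(\left(-11795 - 15614\right) + 20 \cdot 11 \left(-19\right)\right) = 2 \cdot 122 \left(40 + 122\right) - \left(\left(-11795 - 15614\right) + 20 \cdot 11 \left(-19\right)\right) = 2 \cdot 122 \cdot 162 - \left(-27409 + 220 \left(-19\right)\right) = 39528 - \left(-27409 - 4180\right) = 39528 - -31589 = 39528 + 31589 = 71117$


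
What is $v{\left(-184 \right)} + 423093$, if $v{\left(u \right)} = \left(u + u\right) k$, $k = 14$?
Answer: $417941$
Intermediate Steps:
$v{\left(u \right)} = 28 u$ ($v{\left(u \right)} = \left(u + u\right) 14 = 2 u 14 = 28 u$)
$v{\left(-184 \right)} + 423093 = 28 \left(-184\right) + 423093 = -5152 + 423093 = 417941$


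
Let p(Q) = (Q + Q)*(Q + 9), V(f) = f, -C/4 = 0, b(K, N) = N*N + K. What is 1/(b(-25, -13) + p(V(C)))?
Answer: 1/144 ≈ 0.0069444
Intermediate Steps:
b(K, N) = K + N² (b(K, N) = N² + K = K + N²)
C = 0 (C = -4*0 = 0)
p(Q) = 2*Q*(9 + Q) (p(Q) = (2*Q)*(9 + Q) = 2*Q*(9 + Q))
1/(b(-25, -13) + p(V(C))) = 1/((-25 + (-13)²) + 2*0*(9 + 0)) = 1/((-25 + 169) + 2*0*9) = 1/(144 + 0) = 1/144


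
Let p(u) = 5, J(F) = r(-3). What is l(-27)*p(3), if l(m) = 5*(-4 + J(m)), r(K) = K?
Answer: -175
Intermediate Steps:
J(F) = -3
l(m) = -35 (l(m) = 5*(-4 - 3) = 5*(-7) = -35)
l(-27)*p(3) = -35*5 = -175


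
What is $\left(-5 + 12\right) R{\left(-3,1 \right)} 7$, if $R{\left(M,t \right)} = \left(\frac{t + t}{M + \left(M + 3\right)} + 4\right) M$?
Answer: $-490$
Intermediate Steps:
$R{\left(M,t \right)} = M \left(4 + \frac{2 t}{3 + 2 M}\right)$ ($R{\left(M,t \right)} = \left(\frac{2 t}{M + \left(3 + M\right)} + 4\right) M = \left(\frac{2 t}{3 + 2 M} + 4\right) M = \left(4 + \frac{2 t}{3 + 2 M}\right) M = M \left(4 + \frac{2 t}{3 + 2 M}\right)$)
$\left(-5 + 12\right) R{\left(-3,1 \right)} 7 = \left(-5 + 12\right) 2 \left(-3\right) \frac{1}{3 + 2 \left(-3\right)} \left(6 + 1 + 4 \left(-3\right)\right) 7 = 7 \cdot 2 \left(-3\right) \frac{1}{3 - 6} \left(6 + 1 - 12\right) 7 = 7 \cdot 2 \left(-3\right) \frac{1}{-3} \left(-5\right) 7 = 7 \cdot 2 \left(-3\right) \left(- \frac{1}{3}\right) \left(-5\right) 7 = 7 \left(-10\right) 7 = \left(-70\right) 7 = -490$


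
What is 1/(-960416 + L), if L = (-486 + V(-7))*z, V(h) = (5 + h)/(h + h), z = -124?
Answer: -7/6301188 ≈ -1.1109e-6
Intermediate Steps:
V(h) = (5 + h)/(2*h) (V(h) = (5 + h)/((2*h)) = (5 + h)*(1/(2*h)) = (5 + h)/(2*h))
L = 421724/7 (L = (-486 + (½)*(5 - 7)/(-7))*(-124) = (-486 + (½)*(-⅐)*(-2))*(-124) = (-486 + ⅐)*(-124) = -3401/7*(-124) = 421724/7 ≈ 60246.)
1/(-960416 + L) = 1/(-960416 + 421724/7) = 1/(-6301188/7) = -7/6301188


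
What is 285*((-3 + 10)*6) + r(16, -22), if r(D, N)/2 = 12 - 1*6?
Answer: 11982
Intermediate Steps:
r(D, N) = 12 (r(D, N) = 2*(12 - 1*6) = 2*(12 - 6) = 2*6 = 12)
285*((-3 + 10)*6) + r(16, -22) = 285*((-3 + 10)*6) + 12 = 285*(7*6) + 12 = 285*42 + 12 = 11970 + 12 = 11982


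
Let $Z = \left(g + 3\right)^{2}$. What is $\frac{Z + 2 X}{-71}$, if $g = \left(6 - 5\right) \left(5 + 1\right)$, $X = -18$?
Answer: $- \frac{45}{71} \approx -0.6338$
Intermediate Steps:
$g = 6$ ($g = 1 \cdot 6 = 6$)
$Z = 81$ ($Z = \left(6 + 3\right)^{2} = 9^{2} = 81$)
$\frac{Z + 2 X}{-71} = \frac{81 + 2 \left(-18\right)}{-71} = \left(81 - 36\right) \left(- \frac{1}{71}\right) = 45 \left(- \frac{1}{71}\right) = - \frac{45}{71}$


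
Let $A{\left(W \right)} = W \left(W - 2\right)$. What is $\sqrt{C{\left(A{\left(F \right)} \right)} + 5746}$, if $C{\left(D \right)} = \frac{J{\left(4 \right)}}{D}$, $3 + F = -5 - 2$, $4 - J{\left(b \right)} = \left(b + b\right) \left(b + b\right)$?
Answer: $\frac{\sqrt{22982}}{2} \approx 75.799$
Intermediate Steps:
$J{\left(b \right)} = 4 - 4 b^{2}$ ($J{\left(b \right)} = 4 - \left(b + b\right) \left(b + b\right) = 4 - 2 b 2 b = 4 - 4 b^{2}$)
$F = -10$ ($F = -3 - 7 = -10$)
$A{\left(W \right)} = W \left(-2 + W\right)$
$C{\left(D \right)} = - \frac{60}{D}$ ($C{\left(D \right)} = \frac{4 - 4 \cdot 4^{2}}{D} = \frac{4 - 64}{D} = - \frac{60}{D}$)
$\sqrt{C{\left(A{\left(F \right)} \right)} + 5746} = \sqrt{- \frac{60}{\left(-10\right) \left(-2 - 10\right)} + 5746} = \sqrt{- \frac{60}{\left(-10\right) \left(-12\right)} + 5746} = \sqrt{- \frac{60}{120} + 5746} = \sqrt{\left(-60\right) \frac{1}{120} + 5746} = \sqrt{- \frac{1}{2} + 5746} = \sqrt{\frac{11491}{2}} = \frac{\sqrt{22982}}{2}$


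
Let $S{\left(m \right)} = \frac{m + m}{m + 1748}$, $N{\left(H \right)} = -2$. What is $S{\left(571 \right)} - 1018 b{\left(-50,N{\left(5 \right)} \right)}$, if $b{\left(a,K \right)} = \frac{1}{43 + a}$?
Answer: $\frac{2368736}{16233} \approx 145.92$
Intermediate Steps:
$S{\left(m \right)} = \frac{2 m}{1748 + m}$
$S{\left(571 \right)} - 1018 b{\left(-50,N{\left(5 \right)} \right)} = 2 \cdot 571 \frac{1}{1748 + 571} - \frac{1018}{43 - 50} = 2 \cdot 571 \cdot \frac{1}{2319} - \frac{1018}{-7} = 2 \cdot 571 \cdot \frac{1}{2319} - 1018 \left(- \frac{1}{7}\right) = \frac{1142}{2319} - - \frac{1018}{7} = \frac{1142}{2319} + \frac{1018}{7} = \frac{2368736}{16233}$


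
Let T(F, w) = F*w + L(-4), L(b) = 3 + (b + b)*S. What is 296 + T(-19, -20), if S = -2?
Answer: 695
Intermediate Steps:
L(b) = 3 - 4*b (L(b) = 3 + (b + b)*(-2) = 3 + (2*b)*(-2) = 3 - 4*b)
T(F, w) = 19 + F*w (T(F, w) = F*w + (3 - 4*(-4)) = F*w + (3 + 16) = F*w + 19 = 19 + F*w)
296 + T(-19, -20) = 296 + (19 - 19*(-20)) = 296 + (19 + 380) = 296 + 399 = 695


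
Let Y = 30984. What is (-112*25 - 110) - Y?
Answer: -33894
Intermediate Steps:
(-112*25 - 110) - Y = (-112*25 - 110) - 1*30984 = (-2800 - 110) - 30984 = -2910 - 30984 = -33894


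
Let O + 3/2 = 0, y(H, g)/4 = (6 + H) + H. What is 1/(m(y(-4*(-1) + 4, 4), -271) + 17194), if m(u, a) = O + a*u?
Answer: -2/13311 ≈ -0.00015025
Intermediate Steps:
y(H, g) = 24 + 8*H (y(H, g) = 4*((6 + H) + H) = 4*(6 + 2*H) = 24 + 8*H)
O = -3/2 (O = -3/2 + 0 = -3/2 ≈ -1.5000)
m(u, a) = -3/2 + a*u
1/(m(y(-4*(-1) + 4, 4), -271) + 17194) = 1/((-3/2 - 271*(24 + 8*(-4*(-1) + 4))) + 17194) = 1/((-3/2 - 271*(24 + 8*(4 + 4))) + 17194) = 1/((-3/2 - 271*(24 + 8*8)) + 17194) = 1/((-3/2 - 271*(24 + 64)) + 17194) = 1/((-3/2 - 271*88) + 17194) = 1/((-3/2 - 23848) + 17194) = 1/(-47699/2 + 17194) = 1/(-13311/2) = -2/13311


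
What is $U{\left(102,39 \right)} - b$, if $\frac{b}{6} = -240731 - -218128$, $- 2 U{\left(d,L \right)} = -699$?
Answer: $\frac{271935}{2} \approx 1.3597 \cdot 10^{5}$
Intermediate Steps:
$U{\left(d,L \right)} = \frac{699}{2}$ ($U{\left(d,L \right)} = \left(- \frac{1}{2}\right) \left(-699\right) = \frac{699}{2}$)
$b = -135618$ ($b = 6 \left(-240731 - -218128\right) = 6 \left(-240731 + 218128\right) = 6 \left(-22603\right) = -135618$)
$U{\left(102,39 \right)} - b = \frac{699}{2} - -135618 = \frac{699}{2} + 135618 = \frac{271935}{2}$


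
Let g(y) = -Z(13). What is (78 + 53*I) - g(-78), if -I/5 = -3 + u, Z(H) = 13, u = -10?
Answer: 3536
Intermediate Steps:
I = 65 (I = -5*(-3 - 10) = -5*(-13) = 65)
g(y) = -13 (g(y) = -1*13 = -13)
(78 + 53*I) - g(-78) = (78 + 53*65) - 1*(-13) = (78 + 3445) + 13 = 3523 + 13 = 3536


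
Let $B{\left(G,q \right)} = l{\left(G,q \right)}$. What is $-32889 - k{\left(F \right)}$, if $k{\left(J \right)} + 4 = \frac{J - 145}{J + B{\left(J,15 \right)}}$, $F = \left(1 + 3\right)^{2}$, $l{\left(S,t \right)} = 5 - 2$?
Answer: $- \frac{624686}{19} \approx -32878.0$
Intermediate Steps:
$l{\left(S,t \right)} = 3$ ($l{\left(S,t \right)} = 5 - 2 = 3$)
$B{\left(G,q \right)} = 3$
$F = 16$ ($F = 4^{2} = 16$)
$k{\left(J \right)} = -4 + \frac{-145 + J}{3 + J}$ ($k{\left(J \right)} = -4 + \frac{J - 145}{J + 3} = -4 + \frac{-145 + J}{3 + J}$)
$-32889 - k{\left(F \right)} = -32889 - \frac{-157 - 48}{3 + 16} = -32889 - \frac{-157 - 48}{19} = -32889 - \frac{1}{19} \left(-205\right) = -32889 - - \frac{205}{19} = -32889 + \frac{205}{19} = - \frac{624686}{19}$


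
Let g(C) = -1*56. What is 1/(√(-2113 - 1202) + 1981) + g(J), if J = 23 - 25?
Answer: (-56*√3315 + 110935*I)/(√3315 - 1981*I) ≈ -56.0 - 1.4658e-5*I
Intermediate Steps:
J = -2
g(C) = -56
1/(√(-2113 - 1202) + 1981) + g(J) = 1/(√(-2113 - 1202) + 1981) - 56 = 1/(√(-3315) + 1981) - 56 = 1/(I*√3315 + 1981) - 56 = 1/(1981 + I*√3315) - 56 = -56 + 1/(1981 + I*√3315)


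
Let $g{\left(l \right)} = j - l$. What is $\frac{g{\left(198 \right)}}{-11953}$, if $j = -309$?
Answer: $\frac{507}{11953} \approx 0.042416$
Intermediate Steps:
$g{\left(l \right)} = -309 - l$
$\frac{g{\left(198 \right)}}{-11953} = \frac{-309 - 198}{-11953} = \left(-309 - 198\right) \left(- \frac{1}{11953}\right) = \left(-507\right) \left(- \frac{1}{11953}\right) = \frac{507}{11953}$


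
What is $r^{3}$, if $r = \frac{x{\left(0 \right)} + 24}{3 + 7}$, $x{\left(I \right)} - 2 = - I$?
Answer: $\frac{2197}{125} \approx 17.576$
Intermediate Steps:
$x{\left(I \right)} = 2 - I$
$r = \frac{13}{5}$ ($r = \frac{\left(2 - 0\right) + 24}{3 + 7} = \frac{\left(2 + 0\right) + 24}{10} = \left(2 + 24\right) \frac{1}{10} = 26 \cdot \frac{1}{10} = \frac{13}{5} \approx 2.6$)
$r^{3} = \left(\frac{13}{5}\right)^{3} = \frac{2197}{125}$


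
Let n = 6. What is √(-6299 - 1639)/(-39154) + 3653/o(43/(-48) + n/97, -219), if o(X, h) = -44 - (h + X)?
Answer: 17008368/818683 - 63*I*√2/39154 ≈ 20.775 - 0.0022755*I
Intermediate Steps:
o(X, h) = -44 - X - h (o(X, h) = -44 - (X + h) = -44 + (-X - h) = -44 - X - h)
√(-6299 - 1639)/(-39154) + 3653/o(43/(-48) + n/97, -219) = √(-6299 - 1639)/(-39154) + 3653/(-44 - (43/(-48) + 6/97) - 1*(-219)) = √(-7938)*(-1/39154) + 3653/(-44 - (43*(-1/48) + 6*(1/97)) + 219) = (63*I*√2)*(-1/39154) + 3653/(-44 - (-43/48 + 6/97) + 219) = -63*I*√2/39154 + 3653/(-44 - 1*(-3883/4656) + 219) = -63*I*√2/39154 + 3653/(-44 + 3883/4656 + 219) = -63*I*√2/39154 + 3653/(818683/4656) = -63*I*√2/39154 + 3653*(4656/818683) = -63*I*√2/39154 + 17008368/818683 = 17008368/818683 - 63*I*√2/39154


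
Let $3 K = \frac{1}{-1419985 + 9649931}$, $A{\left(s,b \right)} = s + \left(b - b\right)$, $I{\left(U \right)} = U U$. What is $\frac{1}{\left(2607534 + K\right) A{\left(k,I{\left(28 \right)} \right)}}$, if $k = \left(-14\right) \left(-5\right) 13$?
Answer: $\frac{12344919}{29292714377969315} \approx 4.2143 \cdot 10^{-10}$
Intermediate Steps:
$I{\left(U \right)} = U^{2}$
$k = 910$ ($k = 70 \cdot 13 = 910$)
$A{\left(s,b \right)} = s$ ($A{\left(s,b \right)} = s + 0 = s$)
$K = \frac{1}{24689838}$ ($K = \frac{1}{3 \left(-1419985 + 9649931\right)} = \frac{1}{3 \cdot 8229946} = \frac{1}{3} \cdot \frac{1}{8229946} = \frac{1}{24689838} \approx 4.0502 \cdot 10^{-8}$)
$\frac{1}{\left(2607534 + K\right) A{\left(k,I{\left(28 \right)} \right)}} = \frac{1}{\left(2607534 + \frac{1}{24689838}\right) 910} = \frac{1}{\frac{64379592039493}{24689838}} \cdot \frac{1}{910} = \frac{24689838}{64379592039493} \cdot \frac{1}{910} = \frac{12344919}{29292714377969315}$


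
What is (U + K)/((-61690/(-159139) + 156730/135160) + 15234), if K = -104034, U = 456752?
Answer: 758669161363832/32770484765003 ≈ 23.151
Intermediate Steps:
(U + K)/((-61690/(-159139) + 156730/135160) + 15234) = (456752 - 104034)/((-61690/(-159139) + 156730/135160) + 15234) = 352718/((-61690*(-1/159139) + 156730*(1/135160)) + 15234) = 352718/((61690/159139 + 15673/13516) + 15234) = 352718/(3327987587/2150922724 + 15234) = 352718/(32770484765003/2150922724) = 352718*(2150922724/32770484765003) = 758669161363832/32770484765003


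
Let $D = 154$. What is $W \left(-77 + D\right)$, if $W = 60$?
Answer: $4620$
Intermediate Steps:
$W \left(-77 + D\right) = 60 \left(-77 + 154\right) = 60 \cdot 77 = 4620$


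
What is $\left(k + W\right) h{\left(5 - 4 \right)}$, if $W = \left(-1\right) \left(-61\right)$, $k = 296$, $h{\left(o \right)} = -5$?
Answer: $-1785$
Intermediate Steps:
$W = 61$
$\left(k + W\right) h{\left(5 - 4 \right)} = \left(296 + 61\right) \left(-5\right) = 357 \left(-5\right) = -1785$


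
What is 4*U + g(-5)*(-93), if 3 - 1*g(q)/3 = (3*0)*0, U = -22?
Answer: -925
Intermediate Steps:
g(q) = 9 (g(q) = 9 - 3*3*0*0 = 9 - 0*0 = 9 - 3*0 = 9 + 0 = 9)
4*U + g(-5)*(-93) = 4*(-22) + 9*(-93) = -88 - 837 = -925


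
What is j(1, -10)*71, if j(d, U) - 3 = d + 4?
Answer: 568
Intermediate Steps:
j(d, U) = 7 + d (j(d, U) = 3 + (d + 4) = 3 + (4 + d) = 7 + d)
j(1, -10)*71 = (7 + 1)*71 = 8*71 = 568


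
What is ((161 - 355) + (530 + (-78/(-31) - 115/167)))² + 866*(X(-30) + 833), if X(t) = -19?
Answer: 21951666682485/26801329 ≈ 8.1905e+5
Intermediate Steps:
((161 - 355) + (530 + (-78/(-31) - 115/167)))² + 866*(X(-30) + 833) = ((161 - 355) + (530 + (-78/(-31) - 115/167)))² + 866*(-19 + 833) = (-194 + (530 + (-78*(-1/31) - 115*1/167)))² + 866*814 = (-194 + (530 + (78/31 - 115/167)))² + 704924 = (-194 + (530 + 9461/5177))² + 704924 = (-194 + 2753271/5177)² + 704924 = (1748933/5177)² + 704924 = 3058766638489/26801329 + 704924 = 21951666682485/26801329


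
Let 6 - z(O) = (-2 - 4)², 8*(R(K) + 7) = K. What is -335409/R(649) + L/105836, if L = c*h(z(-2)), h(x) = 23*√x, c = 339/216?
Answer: -2683272/593 + 2599*I*√30/7620192 ≈ -4524.9 + 0.0018681*I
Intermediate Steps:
R(K) = -7 + K/8
c = 113/72 (c = 339*(1/216) = 113/72 ≈ 1.5694)
z(O) = -30 (z(O) = 6 - (-2 - 4)² = 6 - 1*(-6)² = 6 - 1*36 = 6 - 36 = -30)
L = 2599*I*√30/72 (L = 113*(23*√(-30))/72 = 113*(23*(I*√30))/72 = 113*(23*I*√30)/72 = 2599*I*√30/72 ≈ 197.71*I)
-335409/R(649) + L/105836 = -335409/(-7 + (⅛)*649) + (2599*I*√30/72)/105836 = -335409/(-7 + 649/8) + (2599*I*√30/72)*(1/105836) = -335409/593/8 + 2599*I*√30/7620192 = -335409*8/593 + 2599*I*√30/7620192 = -2683272/593 + 2599*I*√30/7620192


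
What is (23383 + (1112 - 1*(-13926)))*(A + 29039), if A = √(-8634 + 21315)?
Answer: 1115707419 + 115263*√1409 ≈ 1.1200e+9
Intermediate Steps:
A = 3*√1409 (A = √12681 = 3*√1409 ≈ 112.61)
(23383 + (1112 - 1*(-13926)))*(A + 29039) = (23383 + (1112 - 1*(-13926)))*(3*√1409 + 29039) = (23383 + (1112 + 13926))*(29039 + 3*√1409) = (23383 + 15038)*(29039 + 3*√1409) = 38421*(29039 + 3*√1409) = 1115707419 + 115263*√1409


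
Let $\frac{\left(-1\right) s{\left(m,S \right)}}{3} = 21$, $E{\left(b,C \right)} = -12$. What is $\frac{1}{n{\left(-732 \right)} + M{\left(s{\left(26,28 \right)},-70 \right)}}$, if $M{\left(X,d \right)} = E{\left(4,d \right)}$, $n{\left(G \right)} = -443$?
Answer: $- \frac{1}{455} \approx -0.0021978$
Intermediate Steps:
$s{\left(m,S \right)} = -63$ ($s{\left(m,S \right)} = \left(-3\right) 21 = -63$)
$M{\left(X,d \right)} = -12$
$\frac{1}{n{\left(-732 \right)} + M{\left(s{\left(26,28 \right)},-70 \right)}} = \frac{1}{-443 - 12} = \frac{1}{-455} = - \frac{1}{455}$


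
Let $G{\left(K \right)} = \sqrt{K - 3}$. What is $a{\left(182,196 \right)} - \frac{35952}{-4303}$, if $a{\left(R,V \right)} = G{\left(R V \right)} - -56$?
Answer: $\frac{276920}{4303} + \sqrt{35669} \approx 253.22$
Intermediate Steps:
$G{\left(K \right)} = \sqrt{-3 + K}$
$a{\left(R,V \right)} = 56 + \sqrt{-3 + R V}$ ($a{\left(R,V \right)} = \sqrt{-3 + R V} - -56 = \sqrt{-3 + R V} + 56 = 56 + \sqrt{-3 + R V}$)
$a{\left(182,196 \right)} - \frac{35952}{-4303} = \left(56 + \sqrt{-3 + 182 \cdot 196}\right) - \frac{35952}{-4303} = \left(56 + \sqrt{-3 + 35672}\right) - 35952 \left(- \frac{1}{4303}\right) = \left(56 + \sqrt{35669}\right) - - \frac{35952}{4303} = \left(56 + \sqrt{35669}\right) + \frac{35952}{4303} = \frac{276920}{4303} + \sqrt{35669}$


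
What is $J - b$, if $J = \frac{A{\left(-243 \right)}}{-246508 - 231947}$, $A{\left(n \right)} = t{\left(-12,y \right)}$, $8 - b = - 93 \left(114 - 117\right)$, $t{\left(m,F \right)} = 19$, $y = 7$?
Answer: $\frac{129661286}{478455} \approx 271.0$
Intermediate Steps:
$b = -271$ ($b = 8 - - 93 \left(114 - 117\right) = 8 - \left(-93\right) \left(-3\right) = 8 - 279 = -271$)
$A{\left(n \right)} = 19$
$J = - \frac{19}{478455}$ ($J = \frac{19}{-246508 - 231947} = \frac{19}{-478455} = 19 \left(- \frac{1}{478455}\right) = - \frac{19}{478455} \approx -3.9711 \cdot 10^{-5}$)
$J - b = - \frac{19}{478455} - -271 = - \frac{19}{478455} + 271 = \frac{129661286}{478455}$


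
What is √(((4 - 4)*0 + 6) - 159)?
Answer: 3*I*√17 ≈ 12.369*I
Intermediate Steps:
√(((4 - 4)*0 + 6) - 159) = √((0*0 + 6) - 159) = √((0 + 6) - 159) = √(6 - 159) = √(-153) = 3*I*√17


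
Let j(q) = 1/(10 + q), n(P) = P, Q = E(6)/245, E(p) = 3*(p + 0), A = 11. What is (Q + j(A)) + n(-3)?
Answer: -2116/735 ≈ -2.8789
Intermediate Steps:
E(p) = 3*p
Q = 18/245 (Q = (3*6)/245 = 18*(1/245) = 18/245 ≈ 0.073469)
(Q + j(A)) + n(-3) = (18/245 + 1/(10 + 11)) - 3 = (18/245 + 1/21) - 3 = 89/735 - 3 = -2116/735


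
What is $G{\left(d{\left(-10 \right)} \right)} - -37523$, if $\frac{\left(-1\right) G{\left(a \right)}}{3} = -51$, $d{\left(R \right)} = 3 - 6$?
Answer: $37676$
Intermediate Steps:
$d{\left(R \right)} = -3$
$G{\left(a \right)} = 153$ ($G{\left(a \right)} = \left(-3\right) \left(-51\right) = 153$)
$G{\left(d{\left(-10 \right)} \right)} - -37523 = 153 - -37523 = 153 + 37523 = 37676$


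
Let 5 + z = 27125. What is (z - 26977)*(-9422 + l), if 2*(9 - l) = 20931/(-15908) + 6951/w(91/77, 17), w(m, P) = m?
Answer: -56202977479/31816 ≈ -1.7665e+6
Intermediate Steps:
z = 27120 (z = -5 + 27125 = 27120)
l = -1212347013/413608 (l = 9 - (20931/(-15908) + 6951/((91/77)))/2 = 9 - (20931*(-1/15908) + 6951/((91*(1/77))))/2 = 9 - (-20931/15908 + 6951/(13/11))/2 = 9 - (-20931/15908 + 6951*(11/13))/2 = 9 - (-20931/15908 + 76461/13)/2 = 9 - ½*1216069485/206804 = 9 - 1216069485/413608 = -1212347013/413608 ≈ -2931.1)
(z - 26977)*(-9422 + l) = (27120 - 26977)*(-9422 - 1212347013/413608) = 143*(-5109361589/413608) = -56202977479/31816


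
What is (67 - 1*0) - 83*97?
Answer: -7984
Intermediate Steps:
(67 - 1*0) - 83*97 = (67 + 0) - 8051 = 67 - 8051 = -7984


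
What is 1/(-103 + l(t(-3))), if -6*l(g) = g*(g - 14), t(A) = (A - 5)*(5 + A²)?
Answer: -1/2455 ≈ -0.00040733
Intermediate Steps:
t(A) = (-5 + A)*(5 + A²)
l(g) = -g*(-14 + g)/6 (l(g) = -g*(g - 14)/6 = -g*(-14 + g)/6)
1/(-103 + l(t(-3))) = 1/(-103 + (-25 + (-3)³ - 5*(-3)² + 5*(-3))*(14 - (-25 + (-3)³ - 5*(-3)² + 5*(-3)))/6) = 1/(-103 + (-25 - 27 - 5*9 - 15)*(14 - (-25 - 27 - 5*9 - 15))/6) = 1/(-103 + (-25 - 27 - 45 - 15)*(14 - (-25 - 27 - 45 - 15))/6) = 1/(-103 + (⅙)*(-112)*(14 - 1*(-112))) = 1/(-103 + (⅙)*(-112)*(14 + 112)) = 1/(-103 + (⅙)*(-112)*126) = 1/(-103 - 2352) = 1/(-2455) = -1/2455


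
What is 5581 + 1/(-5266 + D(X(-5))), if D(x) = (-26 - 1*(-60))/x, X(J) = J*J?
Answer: 734548871/131616 ≈ 5581.0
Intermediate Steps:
X(J) = J²
D(x) = 34/x (D(x) = (-26 + 60)/x = 34/x)
5581 + 1/(-5266 + D(X(-5))) = 5581 + 1/(-5266 + 34/((-5)²)) = 5581 + 1/(-5266 + 34/25) = 5581 + 1/(-131616/25) = 5581 - 25/131616 = 734548871/131616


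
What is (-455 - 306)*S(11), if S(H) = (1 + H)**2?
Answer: -109584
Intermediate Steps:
(-455 - 306)*S(11) = (-455 - 306)*(1 + 11)**2 = -761*12**2 = -761*144 = -109584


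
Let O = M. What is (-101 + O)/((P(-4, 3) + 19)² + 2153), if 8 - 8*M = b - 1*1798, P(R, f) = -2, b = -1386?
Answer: 149/1221 ≈ 0.12203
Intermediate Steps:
M = 399 (M = 1 - (-1386 - 1*1798)/8 = 1 - (-1386 - 1798)/8 = 1 - ⅛*(-3184) = 1 + 398 = 399)
O = 399
(-101 + O)/((P(-4, 3) + 19)² + 2153) = (-101 + 399)/((-2 + 19)² + 2153) = 298/(17² + 2153) = 298/(289 + 2153) = 298/2442 = 298*(1/2442) = 149/1221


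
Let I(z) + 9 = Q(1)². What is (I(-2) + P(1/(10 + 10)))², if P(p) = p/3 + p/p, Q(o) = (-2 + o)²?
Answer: 175561/3600 ≈ 48.767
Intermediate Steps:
P(p) = 1 + p/3 (P(p) = p*(⅓) + 1 = p/3 + 1 = 1 + p/3)
I(z) = -8 (I(z) = -9 + ((-2 + 1)²)² = -9 + ((-1)²)² = -9 + 1² = -9 + 1 = -8)
(I(-2) + P(1/(10 + 10)))² = (-8 + (1 + 1/(3*(10 + 10))))² = (-8 + (1 + (⅓)/20))² = (-8 + (1 + (⅓)*(1/20)))² = (-8 + (1 + 1/60))² = (-8 + 61/60)² = (-419/60)² = 175561/3600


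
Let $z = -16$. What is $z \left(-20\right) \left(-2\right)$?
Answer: $-640$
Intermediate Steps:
$z \left(-20\right) \left(-2\right) = \left(-16\right) \left(-20\right) \left(-2\right) = 320 \left(-2\right) = -640$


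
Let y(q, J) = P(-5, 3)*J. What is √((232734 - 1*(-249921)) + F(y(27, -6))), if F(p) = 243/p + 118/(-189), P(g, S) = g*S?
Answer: √191566593330/630 ≈ 694.74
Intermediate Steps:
P(g, S) = S*g
y(q, J) = -15*J (y(q, J) = (3*(-5))*J = -15*J)
F(p) = -118/189 + 243/p (F(p) = 243/p + 118*(-1/189) = 243/p - 118/189 = -118/189 + 243/p)
√((232734 - 1*(-249921)) + F(y(27, -6))) = √((232734 - 1*(-249921)) + (-118/189 + 243/((-15*(-6))))) = √((232734 + 249921) + (-118/189 + 243/90)) = √(482655 + (-118/189 + 243*(1/90))) = √(482655 + (-118/189 + 27/10)) = √(482655 + 3923/1890) = √(912221873/1890) = √191566593330/630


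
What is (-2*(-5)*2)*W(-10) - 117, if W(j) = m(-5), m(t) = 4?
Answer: -37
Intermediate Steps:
W(j) = 4
(-2*(-5)*2)*W(-10) - 117 = (-2*(-5)*2)*4 - 117 = (10*2)*4 - 117 = 20*4 - 117 = 80 - 117 = -37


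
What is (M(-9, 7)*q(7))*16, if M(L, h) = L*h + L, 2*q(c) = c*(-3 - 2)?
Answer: 20160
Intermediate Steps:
q(c) = -5*c/2 (q(c) = (c*(-3 - 2))/2 = (c*(-5))/2 = (-5*c)/2 = -5*c/2)
M(L, h) = L + L*h
(M(-9, 7)*q(7))*16 = ((-9*(1 + 7))*(-5/2*7))*16 = (-9*8*(-35/2))*16 = -72*(-35/2)*16 = 1260*16 = 20160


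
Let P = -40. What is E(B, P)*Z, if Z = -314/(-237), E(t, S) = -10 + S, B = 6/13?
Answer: -15700/237 ≈ -66.245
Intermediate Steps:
B = 6/13 (B = 6*(1/13) = 6/13 ≈ 0.46154)
Z = 314/237 (Z = -314*(-1/237) = 314/237 ≈ 1.3249)
E(B, P)*Z = (-10 - 40)*(314/237) = -50*314/237 = -15700/237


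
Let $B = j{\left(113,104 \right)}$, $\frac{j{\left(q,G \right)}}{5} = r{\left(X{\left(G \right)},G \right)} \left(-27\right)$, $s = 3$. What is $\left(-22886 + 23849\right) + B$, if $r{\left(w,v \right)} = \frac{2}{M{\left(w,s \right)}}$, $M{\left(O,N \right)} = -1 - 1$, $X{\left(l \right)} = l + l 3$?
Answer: $1098$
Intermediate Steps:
$X{\left(l \right)} = 4 l$ ($X{\left(l \right)} = l + 3 l = 4 l$)
$M{\left(O,N \right)} = -2$
$r{\left(w,v \right)} = -1$ ($r{\left(w,v \right)} = \frac{2}{-2} = 2 \left(- \frac{1}{2}\right) = -1$)
$j{\left(q,G \right)} = 135$ ($j{\left(q,G \right)} = 5 \left(\left(-1\right) \left(-27\right)\right) = 5 \cdot 27 = 135$)
$B = 135$
$\left(-22886 + 23849\right) + B = \left(-22886 + 23849\right) + 135 = 963 + 135 = 1098$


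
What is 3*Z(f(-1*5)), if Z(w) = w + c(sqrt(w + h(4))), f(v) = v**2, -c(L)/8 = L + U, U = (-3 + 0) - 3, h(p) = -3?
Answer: 219 - 24*sqrt(22) ≈ 106.43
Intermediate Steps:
U = -6 (U = -3 - 3 = -6)
c(L) = 48 - 8*L (c(L) = -8*(L - 6) = -8*(-6 + L) = 48 - 8*L)
Z(w) = 48 + w - 8*sqrt(-3 + w) (Z(w) = w + (48 - 8*sqrt(w - 3)) = w + (48 - 8*sqrt(-3 + w)) = 48 + w - 8*sqrt(-3 + w))
3*Z(f(-1*5)) = 3*(48 + (-1*5)**2 - 8*sqrt(-3 + (-1*5)**2)) = 3*(48 + (-5)**2 - 8*sqrt(-3 + (-5)**2)) = 3*(48 + 25 - 8*sqrt(-3 + 25)) = 3*(48 + 25 - 8*sqrt(22)) = 3*(73 - 8*sqrt(22)) = 219 - 24*sqrt(22)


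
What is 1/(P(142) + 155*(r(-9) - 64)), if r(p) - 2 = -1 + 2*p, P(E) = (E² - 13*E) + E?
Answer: 1/5905 ≈ 0.00016935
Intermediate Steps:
P(E) = E² - 12*E
r(p) = 1 + 2*p (r(p) = 2 + (-1 + 2*p) = 1 + 2*p)
1/(P(142) + 155*(r(-9) - 64)) = 1/(142*(-12 + 142) + 155*((1 + 2*(-9)) - 64)) = 1/(142*130 + 155*((1 - 18) - 64)) = 1/(18460 + 155*(-17 - 64)) = 1/(18460 + 155*(-81)) = 1/(18460 - 12555) = 1/5905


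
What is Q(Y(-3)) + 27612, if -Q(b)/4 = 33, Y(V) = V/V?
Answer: 27480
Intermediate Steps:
Y(V) = 1
Q(b) = -132 (Q(b) = -4*33 = -132)
Q(Y(-3)) + 27612 = -132 + 27612 = 27480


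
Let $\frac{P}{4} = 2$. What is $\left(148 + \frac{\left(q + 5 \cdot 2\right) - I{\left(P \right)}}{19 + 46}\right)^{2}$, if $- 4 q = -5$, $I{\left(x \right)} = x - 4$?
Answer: $\frac{1482943081}{67600} \approx 21937.0$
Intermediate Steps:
$P = 8$ ($P = 4 \cdot 2 = 8$)
$I{\left(x \right)} = -4 + x$ ($I{\left(x \right)} = x - 4 = -4 + x$)
$q = \frac{5}{4}$ ($q = \left(- \frac{1}{4}\right) \left(-5\right) = \frac{5}{4} \approx 1.25$)
$\left(148 + \frac{\left(q + 5 \cdot 2\right) - I{\left(P \right)}}{19 + 46}\right)^{2} = \left(148 + \frac{\left(\frac{5}{4} + 5 \cdot 2\right) - \left(-4 + 8\right)}{19 + 46}\right)^{2} = \left(148 + \frac{\left(\frac{5}{4} + 10\right) - 4}{65}\right)^{2} = \left(148 + \left(\frac{45}{4} - 4\right) \frac{1}{65}\right)^{2} = \left(148 + \frac{29}{4} \cdot \frac{1}{65}\right)^{2} = \left(148 + \frac{29}{260}\right)^{2} = \left(\frac{38509}{260}\right)^{2} = \frac{1482943081}{67600}$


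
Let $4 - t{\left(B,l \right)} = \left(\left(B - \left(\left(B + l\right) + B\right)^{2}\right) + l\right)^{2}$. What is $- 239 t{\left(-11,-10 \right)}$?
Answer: $260993019$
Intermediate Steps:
$t{\left(B,l \right)} = 4 - \left(B + l - \left(l + 2 B\right)^{2}\right)^{2}$ ($t{\left(B,l \right)} = 4 - \left(\left(B - \left(\left(B + l\right) + B\right)^{2}\right) + l\right)^{2} = 4 - \left(\left(B - \left(l + 2 B\right)^{2}\right) + l\right)^{2} = 4 - \left(B + l - \left(l + 2 B\right)^{2}\right)^{2}$)
$- 239 t{\left(-11,-10 \right)} = - 239 \left(4 - \left(-11 - 10 - \left(-10 + 2 \left(-11\right)\right)^{2}\right)^{2}\right) = - 239 \left(4 - \left(-11 - 10 - \left(-10 - 22\right)^{2}\right)^{2}\right) = - 239 \left(4 - \left(-11 - 10 - \left(-32\right)^{2}\right)^{2}\right) = - 239 \left(4 - \left(-11 - 10 - 1024\right)^{2}\right) = - 239 \left(4 - \left(-1045\right)^{2}\right) = - 239 \left(4 - 1092025\right) = \left(-239\right) \left(-1092021\right) = 260993019$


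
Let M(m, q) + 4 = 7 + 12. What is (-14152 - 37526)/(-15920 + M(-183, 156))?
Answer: 51678/15905 ≈ 3.2492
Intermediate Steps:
M(m, q) = 15 (M(m, q) = -4 + (7 + 12) = -4 + 19 = 15)
(-14152 - 37526)/(-15920 + M(-183, 156)) = (-14152 - 37526)/(-15920 + 15) = -51678/(-15905) = -51678*(-1/15905) = 51678/15905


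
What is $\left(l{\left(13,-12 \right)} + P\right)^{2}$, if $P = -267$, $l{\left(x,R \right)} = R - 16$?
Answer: $87025$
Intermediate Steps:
$l{\left(x,R \right)} = -16 + R$
$\left(l{\left(13,-12 \right)} + P\right)^{2} = \left(\left(-16 - 12\right) - 267\right)^{2} = \left(-28 - 267\right)^{2} = \left(-295\right)^{2} = 87025$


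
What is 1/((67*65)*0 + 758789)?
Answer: 1/758789 ≈ 1.3179e-6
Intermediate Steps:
1/((67*65)*0 + 758789) = 1/(4355*0 + 758789) = 1/(0 + 758789) = 1/758789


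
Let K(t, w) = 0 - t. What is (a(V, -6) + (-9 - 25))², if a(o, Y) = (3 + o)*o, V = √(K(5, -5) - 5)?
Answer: 1846 - 264*I*√10 ≈ 1846.0 - 834.84*I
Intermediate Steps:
K(t, w) = -t
V = I*√10 (V = √(-1*5 - 5) = √(-5 - 5) = √(-10) = I*√10 ≈ 3.1623*I)
a(o, Y) = o*(3 + o)
(a(V, -6) + (-9 - 25))² = ((I*√10)*(3 + I*√10) + (-9 - 25))² = (I*√10*(3 + I*√10) - 34)² = (-34 + I*√10*(3 + I*√10))²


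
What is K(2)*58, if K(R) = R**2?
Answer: 232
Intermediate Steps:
K(2)*58 = 2**2*58 = 4*58 = 232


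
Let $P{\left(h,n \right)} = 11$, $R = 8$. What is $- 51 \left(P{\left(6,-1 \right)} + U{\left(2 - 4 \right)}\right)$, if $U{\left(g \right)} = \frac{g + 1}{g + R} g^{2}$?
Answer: $-527$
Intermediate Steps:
$U{\left(g \right)} = \frac{g^{2} \left(1 + g\right)}{8 + g}$ ($U{\left(g \right)} = \frac{g + 1}{g + 8} g^{2} = \frac{1 + g}{8 + g} g^{2} = \frac{g^{2} \left(1 + g\right)}{8 + g}$)
$- 51 \left(P{\left(6,-1 \right)} + U{\left(2 - 4 \right)}\right) = - 51 \left(11 + \frac{\left(2 - 4\right)^{2} \left(1 + \left(2 - 4\right)\right)}{8 + \left(2 - 4\right)}\right) = - 51 \left(11 + \frac{\left(-2\right)^{2} \left(1 - 2\right)}{8 - 2}\right) = - 51 \left(11 + 4 \cdot \frac{1}{6} \left(-1\right)\right) = - 51 \left(11 - \frac{2}{3}\right) = \left(-51\right) \frac{31}{3} = -527$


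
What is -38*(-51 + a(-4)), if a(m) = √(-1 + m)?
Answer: 1938 - 38*I*√5 ≈ 1938.0 - 84.971*I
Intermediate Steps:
-38*(-51 + a(-4)) = -38*(-51 + √(-1 - 4)) = -38*(-51 + √(-5)) = -38*(-51 + I*√5) = 1938 - 38*I*√5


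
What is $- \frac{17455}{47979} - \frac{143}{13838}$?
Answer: $- \frac{22582117}{60357582} \approx -0.37414$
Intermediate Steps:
$- \frac{17455}{47979} - \frac{143}{13838} = \left(-17455\right) \frac{1}{47979} - \frac{13}{1258} = - \frac{17455}{47979} - \frac{13}{1258} = - \frac{22582117}{60357582}$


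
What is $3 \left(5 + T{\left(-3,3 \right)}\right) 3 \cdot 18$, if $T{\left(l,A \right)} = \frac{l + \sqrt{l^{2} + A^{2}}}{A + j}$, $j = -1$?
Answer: $567 + 243 \sqrt{2} \approx 910.65$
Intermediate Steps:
$T{\left(l,A \right)} = \frac{l + \sqrt{A^{2} + l^{2}}}{-1 + A}$ ($T{\left(l,A \right)} = \frac{l + \sqrt{l^{2} + A^{2}}}{A - 1} = \frac{l + \sqrt{A^{2} + l^{2}}}{-1 + A}$)
$3 \left(5 + T{\left(-3,3 \right)}\right) 3 \cdot 18 = 3 \left(5 + \frac{-3 + \sqrt{3^{2} + \left(-3\right)^{2}}}{-1 + 3}\right) 3 \cdot 18 = 3 \left(5 + \frac{-3 + \sqrt{9 + 9}}{2}\right) 3 \cdot 18 = 3 \left(5 + \frac{-3 + \sqrt{18}}{2}\right) 3 \cdot 18 = 3 \left(5 + \frac{-3 + 3 \sqrt{2}}{2}\right) 3 \cdot 18 = 3 \left(5 - \left(\frac{3}{2} - \frac{3 \sqrt{2}}{2}\right)\right) 3 \cdot 18 = 3 \left(\frac{7}{2} + \frac{3 \sqrt{2}}{2}\right) 3 \cdot 18 = \left(\frac{21}{2} + \frac{9 \sqrt{2}}{2}\right) 3 \cdot 18 = \left(\frac{63}{2} + \frac{27 \sqrt{2}}{2}\right) 18 = 567 + 243 \sqrt{2}$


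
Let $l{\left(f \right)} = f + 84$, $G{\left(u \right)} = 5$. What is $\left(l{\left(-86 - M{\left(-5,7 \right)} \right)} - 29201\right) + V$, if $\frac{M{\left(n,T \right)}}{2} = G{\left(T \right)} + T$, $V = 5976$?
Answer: $-23251$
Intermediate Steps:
$M{\left(n,T \right)} = 10 + 2 T$ ($M{\left(n,T \right)} = 2 \left(5 + T\right) = 10 + 2 T$)
$l{\left(f \right)} = 84 + f$
$\left(l{\left(-86 - M{\left(-5,7 \right)} \right)} - 29201\right) + V = \left(\left(84 - \left(96 + 14\right)\right) - 29201\right) + 5976 = \left(\left(84 - 110\right) - 29201\right) + 5976 = \left(-26 - 29201\right) + 5976 = -29227 + 5976 = -23251$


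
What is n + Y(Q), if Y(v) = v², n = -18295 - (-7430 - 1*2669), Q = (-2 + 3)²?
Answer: -8195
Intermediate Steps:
Q = 1 (Q = 1² = 1)
n = -8196 (n = -18295 - (-7430 - 2669) = -18295 - 1*(-10099) = -18295 + 10099 = -8196)
n + Y(Q) = -8196 + 1² = -8196 + 1 = -8195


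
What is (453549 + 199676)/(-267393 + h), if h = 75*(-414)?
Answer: -12325/5631 ≈ -2.1888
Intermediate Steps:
h = -31050
(453549 + 199676)/(-267393 + h) = (453549 + 199676)/(-267393 - 31050) = 653225/(-298443) = 653225*(-1/298443) = -12325/5631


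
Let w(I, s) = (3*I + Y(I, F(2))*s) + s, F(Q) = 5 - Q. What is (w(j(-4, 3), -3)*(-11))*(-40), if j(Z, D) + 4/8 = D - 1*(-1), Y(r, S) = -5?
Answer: 9900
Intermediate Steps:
j(Z, D) = 1/2 + D (j(Z, D) = -1/2 + (D - 1*(-1)) = -1/2 + (D + 1) = -1/2 + (1 + D) = 1/2 + D)
w(I, s) = -4*s + 3*I (w(I, s) = (3*I - 5*s) + s = (-5*s + 3*I) + s = -4*s + 3*I)
(w(j(-4, 3), -3)*(-11))*(-40) = ((-4*(-3) + 3*(1/2 + 3))*(-11))*(-40) = ((12 + 3*(7/2))*(-11))*(-40) = ((12 + 21/2)*(-11))*(-40) = ((45/2)*(-11))*(-40) = -495/2*(-40) = 9900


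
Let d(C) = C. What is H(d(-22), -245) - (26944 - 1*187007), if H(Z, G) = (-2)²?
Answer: 160067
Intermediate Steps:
H(Z, G) = 4
H(d(-22), -245) - (26944 - 1*187007) = 4 - (26944 - 1*187007) = 4 - (26944 - 187007) = 4 - 1*(-160063) = 4 + 160063 = 160067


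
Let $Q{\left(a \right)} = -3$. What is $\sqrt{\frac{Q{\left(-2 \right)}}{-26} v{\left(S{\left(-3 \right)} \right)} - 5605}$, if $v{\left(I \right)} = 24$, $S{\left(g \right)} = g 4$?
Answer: $\frac{i \sqrt{946777}}{13} \approx 74.848 i$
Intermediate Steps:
$S{\left(g \right)} = 4 g$
$\sqrt{\frac{Q{\left(-2 \right)}}{-26} v{\left(S{\left(-3 \right)} \right)} - 5605} = \sqrt{- \frac{3}{-26} \cdot 24 - 5605} = \sqrt{\left(-3\right) \left(- \frac{1}{26}\right) 24 - 5605} = \sqrt{\frac{3}{26} \cdot 24 - 5605} = \sqrt{\frac{36}{13} - 5605} = \sqrt{- \frac{72829}{13}} = \frac{i \sqrt{946777}}{13}$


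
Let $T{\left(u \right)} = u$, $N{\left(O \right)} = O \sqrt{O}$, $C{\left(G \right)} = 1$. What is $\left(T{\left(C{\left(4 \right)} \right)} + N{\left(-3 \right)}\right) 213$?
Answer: $213 - 639 i \sqrt{3} \approx 213.0 - 1106.8 i$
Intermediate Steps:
$N{\left(O \right)} = O^{\frac{3}{2}}$
$\left(T{\left(C{\left(4 \right)} \right)} + N{\left(-3 \right)}\right) 213 = \left(1 + \left(-3\right)^{\frac{3}{2}}\right) 213 = \left(1 - 3 i \sqrt{3}\right) 213 = 213 - 639 i \sqrt{3}$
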